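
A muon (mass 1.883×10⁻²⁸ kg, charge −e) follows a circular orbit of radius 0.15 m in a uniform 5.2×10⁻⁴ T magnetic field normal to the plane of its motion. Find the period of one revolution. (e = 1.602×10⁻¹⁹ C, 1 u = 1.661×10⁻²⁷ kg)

T ≈ 1.4×10⁻⁵ s

The cyclotron period depends only on m, q, B: T = 2πm/(|q|B).
T = 2π(1.883×10⁻²⁸)/((1.602×10⁻¹⁹)(5.2×10⁻⁴)) ≈ 1.4×10⁻⁵ s.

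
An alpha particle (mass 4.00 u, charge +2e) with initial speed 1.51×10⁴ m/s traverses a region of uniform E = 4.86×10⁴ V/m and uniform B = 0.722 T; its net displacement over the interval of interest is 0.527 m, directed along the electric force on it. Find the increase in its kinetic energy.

ΔKE ≈ 8.21×10⁻¹⁵ J

The magnetic force is always ⟂ v and does no work; only the electric force changes KE.
ΔKE = F_E · d = |q|E d = (3.204×10⁻¹⁹)(4.86×10⁴)(0.527) ≈ 8.21×10⁻¹⁵ J.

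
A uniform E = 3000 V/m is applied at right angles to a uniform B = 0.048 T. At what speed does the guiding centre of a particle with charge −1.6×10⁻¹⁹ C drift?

v_d ≈ 6.2×10⁴ m/s

The steady drift has the magnetic force balancing the electric force, so v_d = E/B.
v_d = 3000/0.048 = 6.2×10⁴ m/s.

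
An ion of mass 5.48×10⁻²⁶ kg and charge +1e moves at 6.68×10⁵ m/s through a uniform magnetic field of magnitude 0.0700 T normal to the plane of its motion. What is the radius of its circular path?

r ≈ 3.26 m

The magnetic force provides the centripetal force: |q|vB = mv²/r.
r = mv/(|q|B) = (5.48×10⁻²⁶)(6.68×10⁵)/((1.602×10⁻¹⁹)(0.0700)) ≈ 3.26 m.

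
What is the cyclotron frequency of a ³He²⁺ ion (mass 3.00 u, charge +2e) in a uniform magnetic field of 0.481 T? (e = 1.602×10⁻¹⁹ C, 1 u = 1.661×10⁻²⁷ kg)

f = |q|B/(2πm).
f = (3.204×10⁻¹⁹)(0.481)/(2π·4.983×10⁻²⁷) ≈ 4.92×10⁶ Hz.

f ≈ 4.92×10⁶ Hz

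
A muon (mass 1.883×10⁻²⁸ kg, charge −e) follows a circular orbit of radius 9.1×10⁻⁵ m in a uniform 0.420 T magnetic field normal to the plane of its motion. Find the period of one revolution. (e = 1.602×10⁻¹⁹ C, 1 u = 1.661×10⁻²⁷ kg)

T ≈ 1.76×10⁻⁸ s

The cyclotron period depends only on m, q, B: T = 2πm/(|q|B).
T = 2π(1.883×10⁻²⁸)/((1.602×10⁻¹⁹)(0.420)) ≈ 1.76×10⁻⁸ s.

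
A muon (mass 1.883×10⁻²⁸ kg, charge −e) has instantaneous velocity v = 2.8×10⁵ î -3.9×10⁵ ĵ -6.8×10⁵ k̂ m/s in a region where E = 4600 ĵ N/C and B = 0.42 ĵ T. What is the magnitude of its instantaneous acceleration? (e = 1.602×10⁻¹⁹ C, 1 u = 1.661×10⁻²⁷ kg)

|a| ≈ 2.63×10¹⁴ m/s²

v×B = (2.86×10⁵, 0, 1.18×10⁵) N/C.
E + v×B = (2.86×10⁵, 4600, 1.18×10⁵) N/C.
F = q(E + v×B) = (−1.602×10⁻¹⁹ C)·(2.86×10⁵, 4600, 1.18×10⁵) = (-4.58×10⁻¹⁴, -7.37×10⁻¹⁶, -1.88×10⁻¹⁴) N.
|a| = |F|/m = 4.949×10⁻¹⁴/1.883×10⁻²⁸ ≈ 2.63×10¹⁴ m/s².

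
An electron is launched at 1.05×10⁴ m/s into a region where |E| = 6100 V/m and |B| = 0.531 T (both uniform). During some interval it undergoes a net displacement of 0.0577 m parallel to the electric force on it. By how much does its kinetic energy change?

The magnetic force is always ⟂ v and does no work; only the electric force changes KE.
ΔKE = F_E · d = |q|E d = (1.602×10⁻¹⁹)(6100)(0.0577) ≈ 5.64×10⁻¹⁷ J.

ΔKE ≈ 5.64×10⁻¹⁷ J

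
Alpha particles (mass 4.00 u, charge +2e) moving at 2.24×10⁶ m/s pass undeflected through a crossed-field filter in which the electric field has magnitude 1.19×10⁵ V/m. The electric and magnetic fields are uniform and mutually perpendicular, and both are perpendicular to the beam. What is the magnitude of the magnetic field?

Balance of forces in the selector: qE = qvB ⇒ B = E/v.
B = 1.19×10⁵/2.24×10⁶ = 0.0531 T.

B = 0.0531 T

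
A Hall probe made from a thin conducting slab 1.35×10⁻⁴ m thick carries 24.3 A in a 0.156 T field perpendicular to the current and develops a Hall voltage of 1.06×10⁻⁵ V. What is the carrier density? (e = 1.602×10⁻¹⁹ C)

From V_H = IB/(n e t), n = IB/(V_H e t).
n = (24.3)(0.156)/((1.06×10⁻⁵)(1.602×10⁻¹⁹)(1.35×10⁻⁴)) ≈ 1.65×10²⁸ m⁻³.

n ≈ 1.65×10²⁸ m⁻³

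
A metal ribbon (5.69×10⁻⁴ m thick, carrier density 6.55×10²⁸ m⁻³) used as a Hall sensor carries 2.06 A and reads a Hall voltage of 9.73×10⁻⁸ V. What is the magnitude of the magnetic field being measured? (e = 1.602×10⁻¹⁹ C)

From V_H = IB/(n e t), B = V_H n e t / I.
B = (9.73×10⁻⁸)(6.55×10²⁸)(1.602×10⁻¹⁹)(5.69×10⁻⁴)/2.06 ≈ 0.282 T.

B ≈ 0.282 T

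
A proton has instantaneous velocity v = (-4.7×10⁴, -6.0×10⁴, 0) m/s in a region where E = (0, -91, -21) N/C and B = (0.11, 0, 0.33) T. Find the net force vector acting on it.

F ≈ (-3.17×10⁻¹⁵, 2.47×10⁻¹⁵, 1.05×10⁻¹⁵) N

v×B = (-1.98×10⁴, 1.55×10⁴, 6600) N/C.
E + v×B = (-1.98×10⁴, 1.54×10⁴, 6580) N/C.
F = q(E + v×B) = (1.602×10⁻¹⁹ C)·(-1.98×10⁴, 1.54×10⁴, 6580) = (-3.17×10⁻¹⁵, 2.47×10⁻¹⁵, 1.05×10⁻¹⁵) N.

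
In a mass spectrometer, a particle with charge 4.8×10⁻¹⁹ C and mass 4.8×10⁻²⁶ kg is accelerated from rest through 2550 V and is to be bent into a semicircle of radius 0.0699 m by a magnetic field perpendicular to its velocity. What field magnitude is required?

v = √(2|q|V/m) = √(2·4.8×10⁻¹⁹·2550/4.8×10⁻²⁶) ≈ 2.258×10⁵ m/s.
B = mv/(|q|r) = (4.8×10⁻²⁶)(2.258×10⁵)/((4.8×10⁻¹⁹)(0.0699)) ≈ 0.323 T.

B ≈ 0.323 T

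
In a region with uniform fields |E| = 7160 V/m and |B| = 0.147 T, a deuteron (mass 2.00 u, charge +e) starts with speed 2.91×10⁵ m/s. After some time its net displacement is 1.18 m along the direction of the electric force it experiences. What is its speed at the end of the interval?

B does no work; ΔKE = |q|E d.
½mv_f² = ½mv₀² + |q|Ed = ½(3.322×10⁻²⁷)(2.91×10⁵)² + (1.602×10⁻¹⁹)(7160)(1.18) ≈ 1.407×10⁻¹⁶ J + 1.353×10⁻¹⁵ J ≈ 1.494×10⁻¹⁵ J.
v_f = √(2·1.494×10⁻¹⁵/3.322×10⁻²⁷) ≈ 9.48×10⁵ m/s.

v_f ≈ 9.48×10⁵ m/s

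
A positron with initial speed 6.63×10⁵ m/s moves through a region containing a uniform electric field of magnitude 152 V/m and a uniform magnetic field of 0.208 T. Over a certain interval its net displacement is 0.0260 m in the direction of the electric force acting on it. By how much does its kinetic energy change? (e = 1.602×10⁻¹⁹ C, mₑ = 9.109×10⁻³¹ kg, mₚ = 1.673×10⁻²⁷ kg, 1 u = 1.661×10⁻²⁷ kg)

ΔKE ≈ 6.33×10⁻¹⁹ J

The magnetic force is always ⟂ v and does no work; only the electric force changes KE.
ΔKE = F_E · d = |q|E d = (1.602×10⁻¹⁹)(152)(0.0260) ≈ 6.33×10⁻¹⁹ J.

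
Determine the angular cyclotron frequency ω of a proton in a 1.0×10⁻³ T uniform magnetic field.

ω ≈ 9.6×10⁴ rad/s

ω = |q|B/m.
ω = (1.602×10⁻¹⁹)(1.0×10⁻³)/1.673×10⁻²⁷ ≈ 9.6×10⁴ rad/s.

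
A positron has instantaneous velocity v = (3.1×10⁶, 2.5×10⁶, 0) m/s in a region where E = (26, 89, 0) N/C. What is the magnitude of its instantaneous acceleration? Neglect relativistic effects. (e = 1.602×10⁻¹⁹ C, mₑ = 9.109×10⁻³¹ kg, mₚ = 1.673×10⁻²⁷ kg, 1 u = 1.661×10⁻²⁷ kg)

Only an electric field acts, so F = qE = (1.602×10⁻¹⁹ C)·(26.0, 89.0, 0) = (4.17×10⁻¹⁸, 1.43×10⁻¹⁷, 0) N.
|a| = |F|/m = 1.485×10⁻¹⁷/9.109×10⁻³¹ ≈ 1.63×10¹³ m/s².

|a| ≈ 1.63×10¹³ m/s²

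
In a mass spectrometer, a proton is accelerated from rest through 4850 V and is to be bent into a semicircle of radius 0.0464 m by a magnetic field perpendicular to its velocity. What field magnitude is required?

v = √(2|q|V/m) = √(2·1.602×10⁻¹⁹·4850/1.673×10⁻²⁷) ≈ 9.638×10⁵ m/s.
B = mv/(|q|r) = (1.673×10⁻²⁷)(9.638×10⁵)/((1.602×10⁻¹⁹)(0.0464)) ≈ 0.217 T.

B ≈ 0.217 T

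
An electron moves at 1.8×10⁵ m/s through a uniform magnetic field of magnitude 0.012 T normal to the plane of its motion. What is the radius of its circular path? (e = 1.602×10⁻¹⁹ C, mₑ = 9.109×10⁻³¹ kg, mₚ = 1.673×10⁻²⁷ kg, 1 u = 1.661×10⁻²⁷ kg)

The magnetic force provides the centripetal force: |q|vB = mv²/r.
r = mv/(|q|B) = (9.109×10⁻³¹)(1.8×10⁵)/((1.602×10⁻¹⁹)(0.012)) ≈ 8.5×10⁻⁵ m.

r ≈ 8.5×10⁻⁵ m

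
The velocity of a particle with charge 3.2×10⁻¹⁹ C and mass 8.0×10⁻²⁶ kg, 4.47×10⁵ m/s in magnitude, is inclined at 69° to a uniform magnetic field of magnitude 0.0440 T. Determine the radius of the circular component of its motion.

r ≈ 2.37 m

v⊥ = v sinθ = 4.47×10⁵·sin69° ≈ 4.173×10⁵ m/s.
r = m v⊥/(|q|B) = (8.0×10⁻²⁶)(4.173×10⁵)/((3.2×10⁻¹⁹)(0.0440)) ≈ 2.37 m.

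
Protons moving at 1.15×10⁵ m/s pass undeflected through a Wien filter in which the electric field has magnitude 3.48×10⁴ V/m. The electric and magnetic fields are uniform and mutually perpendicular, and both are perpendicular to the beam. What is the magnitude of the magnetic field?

Balance of forces in the selector: qE = qvB ⇒ B = E/v.
B = 3.48×10⁴/1.15×10⁵ = 0.303 T.

B = 0.303 T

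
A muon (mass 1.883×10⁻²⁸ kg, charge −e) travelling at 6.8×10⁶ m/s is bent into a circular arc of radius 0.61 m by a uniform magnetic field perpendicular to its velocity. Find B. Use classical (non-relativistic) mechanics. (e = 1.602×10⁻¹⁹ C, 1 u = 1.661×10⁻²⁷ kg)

From |q|vB = mv²/r, B = mv/(|q|r).
B = (1.883×10⁻²⁸)(6.8×10⁶)/((1.602×10⁻¹⁹)(0.61)) ≈ 0.013 T.

B ≈ 0.013 T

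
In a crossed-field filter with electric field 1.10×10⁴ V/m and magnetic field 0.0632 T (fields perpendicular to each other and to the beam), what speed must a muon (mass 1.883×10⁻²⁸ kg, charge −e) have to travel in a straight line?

v = 1.74×10⁵ m/s

Zero net Lorentz force requires |qE| = |q v×B|, i.e. E = vB.
v = E/B = 1.10×10⁴/0.0632 = 1.74×10⁵ m/s.
The result is independent of the particle's charge and mass.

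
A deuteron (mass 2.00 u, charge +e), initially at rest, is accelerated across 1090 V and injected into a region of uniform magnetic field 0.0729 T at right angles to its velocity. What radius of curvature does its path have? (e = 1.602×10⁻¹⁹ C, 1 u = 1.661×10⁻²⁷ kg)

r ≈ 0.0922 m

Acceleration: |q|V = ½mv² ⇒ v = √(2|q|V/m) = √(2·1.602×10⁻¹⁹·1090/3.322×10⁻²⁷) ≈ 3.242×10⁵ m/s.
In the field: r = mv/(|q|B) = (3.322×10⁻²⁷)(3.242×10⁵)/((1.602×10⁻¹⁹)(0.0729)) ≈ 0.0922 m.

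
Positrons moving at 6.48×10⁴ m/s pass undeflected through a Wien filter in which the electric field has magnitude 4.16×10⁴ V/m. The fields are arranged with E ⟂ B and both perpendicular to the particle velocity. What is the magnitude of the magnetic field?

B = 0.642 T

Balance of forces in the selector: qE = qvB ⇒ B = E/v.
B = 4.16×10⁴/6.48×10⁴ = 0.642 T.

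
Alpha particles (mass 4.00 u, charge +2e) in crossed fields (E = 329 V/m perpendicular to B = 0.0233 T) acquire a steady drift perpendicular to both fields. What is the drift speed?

v_d ≈ 1.41×10⁴ m/s

The steady drift has the magnetic force balancing the electric force, so v_d = E/B.
v_d = 329/0.0233 = 1.41×10⁴ m/s.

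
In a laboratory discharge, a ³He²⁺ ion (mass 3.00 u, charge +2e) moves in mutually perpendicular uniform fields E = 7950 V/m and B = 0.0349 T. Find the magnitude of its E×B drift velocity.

The steady drift has the magnetic force balancing the electric force, so v_d = E/B.
v_d = 7950/0.0349 = 2.28×10⁵ m/s.

v_d ≈ 2.28×10⁵ m/s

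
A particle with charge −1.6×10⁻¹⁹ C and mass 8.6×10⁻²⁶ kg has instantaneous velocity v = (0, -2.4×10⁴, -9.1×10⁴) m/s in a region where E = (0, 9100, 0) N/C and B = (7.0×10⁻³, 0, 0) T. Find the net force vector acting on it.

v×B = (0, -637, 168) N/C.
E + v×B = (0, 8460, 168) N/C.
F = q(E + v×B) = (−1.6×10⁻¹⁹ C)·(0, 8460, 168) = (0, -1.35×10⁻¹⁵, -2.69×10⁻¹⁷) N.

F ≈ (0, -1.35×10⁻¹⁵, -2.69×10⁻¹⁷) N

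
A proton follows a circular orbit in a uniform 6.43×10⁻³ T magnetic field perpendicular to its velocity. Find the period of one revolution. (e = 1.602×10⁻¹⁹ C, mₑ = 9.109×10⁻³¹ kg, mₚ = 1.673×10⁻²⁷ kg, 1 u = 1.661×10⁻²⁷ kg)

T ≈ 1.02×10⁻⁵ s

The cyclotron period depends only on m, q, B: T = 2πm/(|q|B).
T = 2π(1.673×10⁻²⁷)/((1.602×10⁻¹⁹)(6.43×10⁻³)) ≈ 1.02×10⁻⁵ s.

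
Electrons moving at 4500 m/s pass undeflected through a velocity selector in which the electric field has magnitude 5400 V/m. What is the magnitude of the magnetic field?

B = 1.2 T

Balance of forces in the selector: qE = qvB ⇒ B = E/v.
B = 5400/4500 = 1.2 T.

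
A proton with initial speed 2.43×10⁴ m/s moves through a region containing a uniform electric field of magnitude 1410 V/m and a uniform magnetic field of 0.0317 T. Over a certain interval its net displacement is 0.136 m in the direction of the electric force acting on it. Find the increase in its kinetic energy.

ΔKE ≈ 3.07×10⁻¹⁷ J

The magnetic force is always ⟂ v and does no work; only the electric force changes KE.
ΔKE = F_E · d = |q|E d = (1.602×10⁻¹⁹)(1410)(0.136) ≈ 3.07×10⁻¹⁷ J.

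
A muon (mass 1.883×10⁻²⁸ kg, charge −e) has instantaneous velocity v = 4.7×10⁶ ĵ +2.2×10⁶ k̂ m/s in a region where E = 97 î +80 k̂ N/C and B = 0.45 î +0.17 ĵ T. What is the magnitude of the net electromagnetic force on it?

v×B = (-3.74×10⁵, 9.90×10⁵, -2.12×10⁶) N/C.
E + v×B = (-3.74×10⁵, 9.90×10⁵, -2.11×10⁶) N/C.
F = q(E + v×B) = (−1.602×10⁻¹⁹ C)·(-3.74×10⁵, 9.90×10⁵, -2.11×10⁶) = (5.99×10⁻¹⁴, -1.59×10⁻¹³, 3.39×10⁻¹³) N.
|F| = 3.79×10⁻¹³ N.

|F| ≈ 3.79×10⁻¹³ N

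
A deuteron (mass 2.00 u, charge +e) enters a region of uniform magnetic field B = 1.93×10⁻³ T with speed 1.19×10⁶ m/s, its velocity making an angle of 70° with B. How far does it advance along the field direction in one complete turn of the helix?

p ≈ 27.5 m

v∥ = v cosθ = 1.19×10⁶·cos70° ≈ 4.070×10⁵ m/s.
T = 2πm/(|q|B) = 2π(3.322×10⁻²⁷)/((1.602×10⁻¹⁹)(1.93×10⁻³)) ≈ 6.751×10⁻⁵ s.
pitch = v∥ T = (4.070×10⁵)(6.751×10⁻⁵) ≈ 27.5 m.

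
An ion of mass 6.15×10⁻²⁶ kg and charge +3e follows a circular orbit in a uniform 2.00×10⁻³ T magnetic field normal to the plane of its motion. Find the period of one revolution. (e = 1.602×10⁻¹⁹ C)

T ≈ 4.02×10⁻⁴ s

The cyclotron period depends only on m, q, B: T = 2πm/(|q|B).
T = 2π(6.15×10⁻²⁶)/((4.806×10⁻¹⁹)(2.00×10⁻³)) ≈ 4.02×10⁻⁴ s.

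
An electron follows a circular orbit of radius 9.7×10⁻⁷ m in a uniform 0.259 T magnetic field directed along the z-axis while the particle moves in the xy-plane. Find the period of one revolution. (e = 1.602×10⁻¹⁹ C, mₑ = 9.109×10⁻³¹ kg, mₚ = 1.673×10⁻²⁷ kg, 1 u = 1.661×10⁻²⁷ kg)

T ≈ 1.38×10⁻¹⁰ s

The cyclotron period depends only on m, q, B: T = 2πm/(|q|B).
T = 2π(9.109×10⁻³¹)/((1.602×10⁻¹⁹)(0.259)) ≈ 1.38×10⁻¹⁰ s.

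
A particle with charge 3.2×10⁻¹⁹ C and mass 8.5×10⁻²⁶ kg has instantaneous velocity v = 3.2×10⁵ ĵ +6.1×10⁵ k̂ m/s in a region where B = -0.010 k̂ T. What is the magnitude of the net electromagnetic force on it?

|F| ≈ 1.02×10⁻¹⁵ N

v×B = (-3200, 0, 0) N/C.
F = q v×B = (3.2×10⁻¹⁹ C)·(-3200, 0, 0) = (-1.02×10⁻¹⁵, 0, 0) N.
|F| = 1.02×10⁻¹⁵ N.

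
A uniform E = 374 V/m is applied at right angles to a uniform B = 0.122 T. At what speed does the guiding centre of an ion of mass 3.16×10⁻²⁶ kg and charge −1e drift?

v_d ≈ 3070 m/s

In crossed fields the guiding centre drifts at v_d = |E×B|/B² = E/B, independent of charge and mass.
v_d = 374/0.122 = 3070 m/s.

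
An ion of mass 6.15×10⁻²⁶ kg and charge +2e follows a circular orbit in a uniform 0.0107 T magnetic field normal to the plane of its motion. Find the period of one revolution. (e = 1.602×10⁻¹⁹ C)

The cyclotron period depends only on m, q, B: T = 2πm/(|q|B).
T = 2π(6.15×10⁻²⁶)/((3.204×10⁻¹⁹)(0.0107)) ≈ 1.13×10⁻⁴ s.

T ≈ 1.13×10⁻⁴ s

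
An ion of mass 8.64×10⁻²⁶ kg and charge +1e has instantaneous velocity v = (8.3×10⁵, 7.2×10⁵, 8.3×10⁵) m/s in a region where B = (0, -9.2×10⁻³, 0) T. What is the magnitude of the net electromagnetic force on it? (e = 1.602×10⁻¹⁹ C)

v×B = (7640, 0, -7640) N/C.
F = q v×B = (1.602×10⁻¹⁹ C)·(7640, 0, -7640) = (1.22×10⁻¹⁵, 0, -1.22×10⁻¹⁵) N.
|F| = 1.73×10⁻¹⁵ N.

|F| ≈ 1.73×10⁻¹⁵ N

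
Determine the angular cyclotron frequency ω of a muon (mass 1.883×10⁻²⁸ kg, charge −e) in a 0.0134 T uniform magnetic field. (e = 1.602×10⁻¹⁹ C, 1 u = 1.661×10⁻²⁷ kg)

ω = |q|B/m.
ω = (1.602×10⁻¹⁹)(0.0134)/1.883×10⁻²⁸ ≈ 1.14×10⁷ rad/s.

ω ≈ 1.14×10⁷ rad/s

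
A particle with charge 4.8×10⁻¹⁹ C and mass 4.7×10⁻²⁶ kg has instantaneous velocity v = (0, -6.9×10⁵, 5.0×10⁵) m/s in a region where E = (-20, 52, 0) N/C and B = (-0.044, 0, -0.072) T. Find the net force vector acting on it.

F ≈ (2.38×10⁻¹⁴, -1.05×10⁻¹⁴, -1.46×10⁻¹⁴) N

v×B = (4.97×10⁴, -2.20×10⁴, -3.04×10⁴) N/C.
E + v×B = (4.97×10⁴, -2.19×10⁴, -3.04×10⁴) N/C.
F = q(E + v×B) = (4.8×10⁻¹⁹ C)·(4.97×10⁴, -2.19×10⁴, -3.04×10⁴) = (2.38×10⁻¹⁴, -1.05×10⁻¹⁴, -1.46×10⁻¹⁴) N.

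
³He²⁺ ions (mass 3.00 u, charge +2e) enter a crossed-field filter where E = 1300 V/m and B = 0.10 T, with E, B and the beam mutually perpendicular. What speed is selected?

For undeflected motion the electric and magnetic forces balance: qE = qvB.
v = E/B = 1300/0.10 = 1.3×10⁴ m/s.

v = 1.3×10⁴ m/s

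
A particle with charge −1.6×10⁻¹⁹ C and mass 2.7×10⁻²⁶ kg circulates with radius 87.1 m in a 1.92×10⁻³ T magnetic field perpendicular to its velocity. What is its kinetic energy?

v = |q|Br/m, then KE = ½mv² = (qBr)²/(2m).
v = (1.6×10⁻¹⁹)(1.92×10⁻³)(87.1)/2.7×10⁻²⁶ ≈ 9.910×10⁵ m/s.
KE = ½(2.7×10⁻²⁶)(9.910×10⁵)² ≈ 1.33×10⁻¹⁴ J = 8.28×10⁴ eV.

KE ≈ 8.28×10⁴ eV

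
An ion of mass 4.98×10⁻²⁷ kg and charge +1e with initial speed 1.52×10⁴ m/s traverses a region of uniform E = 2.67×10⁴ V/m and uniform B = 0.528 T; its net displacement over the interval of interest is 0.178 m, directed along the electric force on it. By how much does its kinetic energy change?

The magnetic force is always ⟂ v and does no work; only the electric force changes KE.
ΔKE = F_E · d = |q|E d = (1.602×10⁻¹⁹)(2.67×10⁴)(0.178) ≈ 7.61×10⁻¹⁶ J.

ΔKE ≈ 7.61×10⁻¹⁶ J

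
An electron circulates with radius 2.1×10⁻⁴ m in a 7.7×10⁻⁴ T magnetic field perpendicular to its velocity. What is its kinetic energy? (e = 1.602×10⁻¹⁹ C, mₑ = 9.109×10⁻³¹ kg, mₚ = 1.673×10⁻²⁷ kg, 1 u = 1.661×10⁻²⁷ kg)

v = |q|Br/m, then KE = ½mv² = (qBr)²/(2m).
v = (1.602×10⁻¹⁹)(7.7×10⁻⁴)(2.1×10⁻⁴)/9.109×10⁻³¹ ≈ 2.844×10⁴ m/s.
KE = ½(9.109×10⁻³¹)(2.844×10⁴)² ≈ 3.7×10⁻²² J = 2.3×10⁻³ eV.

KE ≈ 2.3×10⁻³ eV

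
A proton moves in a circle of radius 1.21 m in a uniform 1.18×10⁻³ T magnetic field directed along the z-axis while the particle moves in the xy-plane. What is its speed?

v ≈ 1.37×10⁵ m/s

From |q|vB = mv²/r, v = |q|Br/m.
v = (1.602×10⁻¹⁹)(1.18×10⁻³)(1.21)/1.673×10⁻²⁷ ≈ 1.37×10⁵ m/s.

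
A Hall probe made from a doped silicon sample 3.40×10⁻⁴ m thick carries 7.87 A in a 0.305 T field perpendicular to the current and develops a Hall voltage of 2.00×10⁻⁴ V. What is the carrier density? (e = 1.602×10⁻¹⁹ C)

n ≈ 2.20×10²⁶ m⁻³

From V_H = IB/(n e t), n = IB/(V_H e t).
n = (7.87)(0.305)/((2.00×10⁻⁴)(1.602×10⁻¹⁹)(3.40×10⁻⁴)) ≈ 2.20×10²⁶ m⁻³.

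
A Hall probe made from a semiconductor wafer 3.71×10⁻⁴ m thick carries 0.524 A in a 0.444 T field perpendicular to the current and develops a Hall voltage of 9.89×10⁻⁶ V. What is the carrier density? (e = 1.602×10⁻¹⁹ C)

n ≈ 3.96×10²⁶ m⁻³

From V_H = IB/(n e t), n = IB/(V_H e t).
n = (0.524)(0.444)/((9.89×10⁻⁶)(1.602×10⁻¹⁹)(3.71×10⁻⁴)) ≈ 3.96×10²⁶ m⁻³.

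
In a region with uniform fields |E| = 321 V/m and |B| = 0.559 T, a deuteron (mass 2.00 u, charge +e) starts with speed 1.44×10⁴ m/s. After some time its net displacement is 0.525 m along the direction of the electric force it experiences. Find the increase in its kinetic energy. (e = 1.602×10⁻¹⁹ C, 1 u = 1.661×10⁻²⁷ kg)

ΔKE ≈ 2.70×10⁻¹⁷ J

The magnetic force is always ⟂ v and does no work; only the electric force changes KE.
ΔKE = F_E · d = |q|E d = (1.602×10⁻¹⁹)(321)(0.525) ≈ 2.70×10⁻¹⁷ J.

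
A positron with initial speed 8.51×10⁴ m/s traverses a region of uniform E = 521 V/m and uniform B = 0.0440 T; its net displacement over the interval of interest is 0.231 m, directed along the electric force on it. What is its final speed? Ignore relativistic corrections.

B does no work; ΔKE = |q|E d.
½mv_f² = ½mv₀² + |q|Ed = ½(9.109×10⁻³¹)(8.51×10⁴)² + (1.602×10⁻¹⁹)(521)(0.231) ≈ 3.298×10⁻²¹ J + 1.928×10⁻¹⁷ J ≈ 1.928×10⁻¹⁷ J.
v_f = √(2·1.928×10⁻¹⁷/9.109×10⁻³¹) ≈ 6.51×10⁶ m/s.

v_f ≈ 6.51×10⁶ m/s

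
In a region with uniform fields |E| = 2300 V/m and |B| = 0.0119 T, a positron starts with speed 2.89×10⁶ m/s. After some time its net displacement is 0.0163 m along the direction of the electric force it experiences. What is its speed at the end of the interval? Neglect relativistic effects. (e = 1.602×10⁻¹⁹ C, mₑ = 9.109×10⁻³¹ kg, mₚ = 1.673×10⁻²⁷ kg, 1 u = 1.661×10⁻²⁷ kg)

v_f ≈ 4.64×10⁶ m/s

B does no work; ΔKE = |q|E d.
½mv_f² = ½mv₀² + |q|Ed = ½(9.109×10⁻³¹)(2.89×10⁶)² + (1.602×10⁻¹⁹)(2300)(0.0163) ≈ 3.804×10⁻¹⁸ J + 6.006×10⁻¹⁸ J ≈ 9.810×10⁻¹⁸ J.
v_f = √(2·9.810×10⁻¹⁸/9.109×10⁻³¹) ≈ 4.64×10⁶ m/s.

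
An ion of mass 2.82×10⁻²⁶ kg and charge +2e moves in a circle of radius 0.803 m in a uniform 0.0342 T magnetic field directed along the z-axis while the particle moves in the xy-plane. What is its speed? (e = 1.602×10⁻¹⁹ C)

v ≈ 3.12×10⁵ m/s

From |q|vB = mv²/r, v = |q|Br/m.
v = (3.204×10⁻¹⁹)(0.0342)(0.803)/2.82×10⁻²⁶ ≈ 3.12×10⁵ m/s.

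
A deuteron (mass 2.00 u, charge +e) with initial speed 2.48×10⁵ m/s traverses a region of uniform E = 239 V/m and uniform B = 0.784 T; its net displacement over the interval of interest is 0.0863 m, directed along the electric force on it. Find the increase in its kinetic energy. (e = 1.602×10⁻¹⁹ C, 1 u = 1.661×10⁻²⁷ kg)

ΔKE ≈ 3.30×10⁻¹⁸ J

The magnetic force is always ⟂ v and does no work; only the electric force changes KE.
ΔKE = F_E · d = |q|E d = (1.602×10⁻¹⁹)(239)(0.0863) ≈ 3.30×10⁻¹⁸ J.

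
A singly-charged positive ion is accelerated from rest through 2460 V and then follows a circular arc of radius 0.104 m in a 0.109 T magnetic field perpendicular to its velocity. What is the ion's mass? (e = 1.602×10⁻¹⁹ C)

m ≈ 4.18×10⁻²⁷ kg

Combine |q|V = ½mv² and r = mv/(|q|B): eliminate v to get m = qB²r²/(2V).
m = (1.602×10⁻¹⁹)(0.109)²(0.104)²/(2·2460) ≈ 4.18×10⁻²⁷ kg.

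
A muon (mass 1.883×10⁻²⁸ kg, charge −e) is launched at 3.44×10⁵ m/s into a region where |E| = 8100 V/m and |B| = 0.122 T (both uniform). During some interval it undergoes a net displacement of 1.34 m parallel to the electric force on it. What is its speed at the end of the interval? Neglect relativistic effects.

B does no work; ΔKE = |q|E d.
½mv_f² = ½mv₀² + |q|Ed = ½(1.883×10⁻²⁸)(3.44×10⁵)² + (1.602×10⁻¹⁹)(8100)(1.34) ≈ 1.114×10⁻¹⁷ J + 1.739×10⁻¹⁵ J ≈ 1.750×10⁻¹⁵ J.
v_f = √(2·1.750×10⁻¹⁵/1.883×10⁻²⁸) ≈ 4.31×10⁶ m/s.

v_f ≈ 4.31×10⁶ m/s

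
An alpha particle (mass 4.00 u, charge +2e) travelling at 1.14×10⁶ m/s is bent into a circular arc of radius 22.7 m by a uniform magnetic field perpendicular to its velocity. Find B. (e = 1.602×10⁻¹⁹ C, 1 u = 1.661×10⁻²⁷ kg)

From |q|vB = mv²/r, B = mv/(|q|r).
B = (6.644×10⁻²⁷)(1.14×10⁶)/((3.204×10⁻¹⁹)(22.7)) ≈ 1.04×10⁻³ T.

B ≈ 1.04×10⁻³ T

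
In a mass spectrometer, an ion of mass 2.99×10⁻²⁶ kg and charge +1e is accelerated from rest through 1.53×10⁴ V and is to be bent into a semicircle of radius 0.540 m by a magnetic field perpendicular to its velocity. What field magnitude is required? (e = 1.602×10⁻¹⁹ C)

v = √(2|q|V/m) = √(2·1.602×10⁻¹⁹·1.53×10⁴/2.99×10⁻²⁶) ≈ 4.049×10⁵ m/s.
B = mv/(|q|r) = (2.99×10⁻²⁶)(4.049×10⁵)/((1.602×10⁻¹⁹)(0.540)) ≈ 0.140 T.

B ≈ 0.140 T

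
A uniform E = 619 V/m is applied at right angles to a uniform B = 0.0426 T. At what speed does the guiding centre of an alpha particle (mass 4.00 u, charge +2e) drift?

The steady drift has the magnetic force balancing the electric force, so v_d = E/B.
v_d = 619/0.0426 = 1.45×10⁴ m/s.

v_d ≈ 1.45×10⁴ m/s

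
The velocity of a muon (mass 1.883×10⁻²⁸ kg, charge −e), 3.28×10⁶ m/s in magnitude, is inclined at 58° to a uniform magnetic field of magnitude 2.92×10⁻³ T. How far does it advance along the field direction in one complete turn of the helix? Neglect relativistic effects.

v∥ = v cosθ = 3.28×10⁶·cos58° ≈ 1.738×10⁶ m/s.
T = 2πm/(|q|B) = 2π(1.883×10⁻²⁸)/((1.602×10⁻¹⁹)(2.92×10⁻³)) ≈ 2.529×10⁻⁶ s.
pitch = v∥ T = (1.738×10⁶)(2.529×10⁻⁶) ≈ 4.40 m.

p ≈ 4.40 m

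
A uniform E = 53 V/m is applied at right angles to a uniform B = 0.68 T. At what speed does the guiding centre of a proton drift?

The steady drift has the magnetic force balancing the electric force, so v_d = E/B.
v_d = 53/0.68 = 78 m/s.

v_d ≈ 78 m/s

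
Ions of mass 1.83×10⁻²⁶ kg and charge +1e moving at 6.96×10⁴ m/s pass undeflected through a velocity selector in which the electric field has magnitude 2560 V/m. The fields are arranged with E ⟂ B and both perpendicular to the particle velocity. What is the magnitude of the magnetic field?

B = 0.0368 T

Balance of forces in the selector: qE = qvB ⇒ B = E/v.
B = 2560/6.96×10⁴ = 0.0368 T.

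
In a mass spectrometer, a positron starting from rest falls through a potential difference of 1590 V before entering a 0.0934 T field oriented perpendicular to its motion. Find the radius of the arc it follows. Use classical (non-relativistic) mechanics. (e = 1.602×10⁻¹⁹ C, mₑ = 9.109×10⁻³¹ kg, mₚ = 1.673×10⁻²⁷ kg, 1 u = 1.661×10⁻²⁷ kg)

Acceleration: |q|V = ½mv² ⇒ v = √(2|q|V/m) = √(2·1.602×10⁻¹⁹·1590/9.109×10⁻³¹) ≈ 2.365×10⁷ m/s.
In the field: r = mv/(|q|B) = (9.109×10⁻³¹)(2.365×10⁷)/((1.602×10⁻¹⁹)(0.0934)) ≈ 1.44×10⁻³ m.

r ≈ 1.44×10⁻³ m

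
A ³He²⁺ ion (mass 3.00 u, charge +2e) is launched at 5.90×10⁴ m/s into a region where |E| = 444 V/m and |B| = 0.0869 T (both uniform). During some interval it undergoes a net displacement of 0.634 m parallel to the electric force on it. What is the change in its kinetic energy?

The magnetic force is always ⟂ v and does no work; only the electric force changes KE.
ΔKE = F_E · d = |q|E d = (3.204×10⁻¹⁹)(444)(0.634) ≈ 9.02×10⁻¹⁷ J.

ΔKE ≈ 9.02×10⁻¹⁷ J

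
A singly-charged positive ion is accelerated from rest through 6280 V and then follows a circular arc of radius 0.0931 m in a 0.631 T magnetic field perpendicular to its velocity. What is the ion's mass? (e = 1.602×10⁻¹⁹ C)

m ≈ 4.40×10⁻²⁶ kg

Combine |q|V = ½mv² and r = mv/(|q|B): eliminate v to get m = qB²r²/(2V).
m = (1.602×10⁻¹⁹)(0.631)²(0.0931)²/(2·6280) ≈ 4.40×10⁻²⁶ kg.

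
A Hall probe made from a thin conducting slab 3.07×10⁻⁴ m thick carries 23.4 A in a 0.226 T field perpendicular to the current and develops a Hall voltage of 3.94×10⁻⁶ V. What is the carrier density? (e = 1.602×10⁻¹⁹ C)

n ≈ 2.73×10²⁸ m⁻³

From V_H = IB/(n e t), n = IB/(V_H e t).
n = (23.4)(0.226)/((3.94×10⁻⁶)(1.602×10⁻¹⁹)(3.07×10⁻⁴)) ≈ 2.73×10²⁸ m⁻³.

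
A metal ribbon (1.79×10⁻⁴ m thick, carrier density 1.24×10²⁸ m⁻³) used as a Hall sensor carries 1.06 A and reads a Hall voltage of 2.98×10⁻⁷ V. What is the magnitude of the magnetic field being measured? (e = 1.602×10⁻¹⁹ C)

B ≈ 0.100 T

From V_H = IB/(n e t), B = V_H n e t / I.
B = (2.98×10⁻⁷)(1.24×10²⁸)(1.602×10⁻¹⁹)(1.79×10⁻⁴)/1.06 ≈ 0.100 T.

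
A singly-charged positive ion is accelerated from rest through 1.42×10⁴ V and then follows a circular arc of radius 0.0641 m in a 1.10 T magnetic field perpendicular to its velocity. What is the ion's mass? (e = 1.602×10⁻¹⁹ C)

Combine |q|V = ½mv² and r = mv/(|q|B): eliminate v to get m = qB²r²/(2V).
m = (1.602×10⁻¹⁹)(1.10)²(0.0641)²/(2·1.42×10⁴) ≈ 2.80×10⁻²⁶ kg.

m ≈ 2.80×10⁻²⁶ kg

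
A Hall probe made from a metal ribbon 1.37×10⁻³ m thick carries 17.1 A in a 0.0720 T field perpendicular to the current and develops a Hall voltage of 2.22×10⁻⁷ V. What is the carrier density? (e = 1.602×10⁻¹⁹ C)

From V_H = IB/(n e t), n = IB/(V_H e t).
n = (17.1)(0.0720)/((2.22×10⁻⁷)(1.602×10⁻¹⁹)(1.37×10⁻³)) ≈ 2.53×10²⁸ m⁻³.

n ≈ 2.53×10²⁸ m⁻³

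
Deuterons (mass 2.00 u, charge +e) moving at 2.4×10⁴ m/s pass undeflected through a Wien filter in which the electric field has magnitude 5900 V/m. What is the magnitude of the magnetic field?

Balance of forces in the selector: qE = qvB ⇒ B = E/v.
B = 5900/2.4×10⁴ = 0.25 T.

B = 0.25 T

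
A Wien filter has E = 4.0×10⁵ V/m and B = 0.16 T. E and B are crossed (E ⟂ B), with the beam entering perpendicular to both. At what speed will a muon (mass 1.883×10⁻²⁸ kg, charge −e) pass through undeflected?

Straight-line motion ⇒ electric and magnetic forces cancel, so E = vB.
v = E/B = 4.0×10⁵/0.16 = 2.5×10⁶ m/s.

v = 2.5×10⁶ m/s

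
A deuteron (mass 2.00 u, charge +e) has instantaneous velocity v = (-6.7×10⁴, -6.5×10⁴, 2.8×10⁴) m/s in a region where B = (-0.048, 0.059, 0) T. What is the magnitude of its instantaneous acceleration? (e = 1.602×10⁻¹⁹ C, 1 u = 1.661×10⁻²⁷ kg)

|a| ≈ 3.56×10¹¹ m/s²

v×B = (-1650, -1340, -7070) N/C.
F = q v×B = (1.602×10⁻¹⁹ C)·(-1650, -1340, -7070) = (-2.65×10⁻¹⁶, -2.15×10⁻¹⁶, -1.13×10⁻¹⁵) N.
|a| = |F|/m = 1.183×10⁻¹⁵/3.322×10⁻²⁷ ≈ 3.56×10¹¹ m/s².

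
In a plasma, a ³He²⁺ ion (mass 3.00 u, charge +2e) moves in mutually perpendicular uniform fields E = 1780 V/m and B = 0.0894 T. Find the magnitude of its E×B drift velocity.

v_d ≈ 1.99×10⁴ m/s

The E×B drift speed is v_d = E/B.
v_d = 1780/0.0894 = 1.99×10⁴ m/s.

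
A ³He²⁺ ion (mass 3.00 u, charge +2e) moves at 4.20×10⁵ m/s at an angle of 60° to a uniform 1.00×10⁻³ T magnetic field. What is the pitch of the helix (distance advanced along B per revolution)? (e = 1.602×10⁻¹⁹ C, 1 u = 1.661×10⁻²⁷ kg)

p ≈ 20.5 m

v∥ = v cosθ = 4.20×10⁵·cos60° ≈ 2.100×10⁵ m/s.
T = 2πm/(|q|B) = 2π(4.983×10⁻²⁷)/((3.204×10⁻¹⁹)(1.00×10⁻³)) ≈ 9.772×10⁻⁵ s.
pitch = v∥ T = (2.100×10⁵)(9.772×10⁻⁵) ≈ 20.5 m.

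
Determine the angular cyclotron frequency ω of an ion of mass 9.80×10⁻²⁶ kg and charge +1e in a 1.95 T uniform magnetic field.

ω = |q|B/m.
ω = (1.602×10⁻¹⁹)(1.95)/9.80×10⁻²⁶ ≈ 3.19×10⁶ rad/s.

ω ≈ 3.19×10⁶ rad/s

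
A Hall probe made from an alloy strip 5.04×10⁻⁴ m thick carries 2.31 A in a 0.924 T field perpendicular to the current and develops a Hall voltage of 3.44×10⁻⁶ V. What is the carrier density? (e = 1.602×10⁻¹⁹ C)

From V_H = IB/(n e t), n = IB/(V_H e t).
n = (2.31)(0.924)/((3.44×10⁻⁶)(1.602×10⁻¹⁹)(5.04×10⁻⁴)) ≈ 7.68×10²⁷ m⁻³.

n ≈ 7.68×10²⁷ m⁻³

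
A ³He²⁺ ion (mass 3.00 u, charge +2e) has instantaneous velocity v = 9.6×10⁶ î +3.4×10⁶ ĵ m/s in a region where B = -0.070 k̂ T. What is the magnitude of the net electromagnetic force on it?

|F| ≈ 2.28×10⁻¹³ N

v×B = (-2.38×10⁵, 6.72×10⁵, 0) N/C.
F = q v×B = (3.204×10⁻¹⁹ C)·(-2.38×10⁵, 6.72×10⁵, 0) = (-7.63×10⁻¹⁴, 2.15×10⁻¹³, 0) N.
|F| = 2.28×10⁻¹³ N.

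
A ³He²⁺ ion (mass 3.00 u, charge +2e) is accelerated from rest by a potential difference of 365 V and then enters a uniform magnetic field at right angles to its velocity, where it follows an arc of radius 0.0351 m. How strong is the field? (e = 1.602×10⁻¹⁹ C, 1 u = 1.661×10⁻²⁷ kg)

v = √(2|q|V/m) = √(2·3.204×10⁻¹⁹·365/4.983×10⁻²⁷) ≈ 2.167×10⁵ m/s.
B = mv/(|q|r) = (4.983×10⁻²⁷)(2.167×10⁵)/((3.204×10⁻¹⁹)(0.0351)) ≈ 0.0960 T.

B ≈ 0.0960 T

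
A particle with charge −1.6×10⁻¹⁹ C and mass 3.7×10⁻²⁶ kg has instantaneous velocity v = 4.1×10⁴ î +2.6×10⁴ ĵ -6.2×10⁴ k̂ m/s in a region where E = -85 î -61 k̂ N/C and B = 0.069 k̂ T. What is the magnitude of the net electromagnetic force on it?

|F| ≈ 5.29×10⁻¹⁶ N

v×B = (1790, -2830, 0) N/C.
E + v×B = (1710, -2830, -61.0) N/C.
F = q(E + v×B) = (−1.6×10⁻¹⁹ C)·(1710, -2830, -61.0) = (-2.73×10⁻¹⁶, 4.53×10⁻¹⁶, 9.76×10⁻¹⁸) N.
|F| = 5.29×10⁻¹⁶ N.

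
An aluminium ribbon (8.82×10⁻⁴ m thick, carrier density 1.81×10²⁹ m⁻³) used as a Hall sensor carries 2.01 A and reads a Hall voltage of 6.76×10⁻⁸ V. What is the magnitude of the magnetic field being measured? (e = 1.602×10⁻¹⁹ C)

From V_H = IB/(n e t), B = V_H n e t / I.
B = (6.76×10⁻⁸)(1.81×10²⁹)(1.602×10⁻¹⁹)(8.82×10⁻⁴)/2.01 ≈ 0.860 T.

B ≈ 0.860 T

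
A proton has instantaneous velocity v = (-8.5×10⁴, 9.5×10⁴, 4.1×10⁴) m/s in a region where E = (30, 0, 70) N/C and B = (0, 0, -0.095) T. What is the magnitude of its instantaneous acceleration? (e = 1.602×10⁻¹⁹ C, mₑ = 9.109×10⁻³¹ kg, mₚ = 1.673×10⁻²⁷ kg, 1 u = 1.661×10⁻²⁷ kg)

|a| ≈ 1.16×10¹² m/s²

v×B = (-9020, -8080, 0) N/C.
E + v×B = (-9000, -8080, 70.0) N/C.
F = q(E + v×B) = (1.602×10⁻¹⁹ C)·(-9000, -8080, 70.0) = (-1.44×10⁻¹⁵, -1.29×10⁻¹⁵, 1.12×10⁻¹⁷) N.
|a| = |F|/m = 1.937×10⁻¹⁵/1.673×10⁻²⁷ ≈ 1.16×10¹² m/s².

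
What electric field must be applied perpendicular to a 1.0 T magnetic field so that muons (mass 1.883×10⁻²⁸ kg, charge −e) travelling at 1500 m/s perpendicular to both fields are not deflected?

E = 1500 V/m

For straight-line motion qE = qvB, so E = vB.
E = 1500 × 1.0 = 1500 V/m.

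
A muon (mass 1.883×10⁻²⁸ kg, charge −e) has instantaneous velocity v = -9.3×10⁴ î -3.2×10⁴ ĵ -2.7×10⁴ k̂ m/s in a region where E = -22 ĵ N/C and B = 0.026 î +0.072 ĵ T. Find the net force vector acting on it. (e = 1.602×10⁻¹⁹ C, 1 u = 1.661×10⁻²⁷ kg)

F ≈ (-3.11×10⁻¹⁶, 1.16×10⁻¹⁶, 9.39×10⁻¹⁶) N

v×B = (1940, -702, -5860) N/C.
E + v×B = (1940, -724, -5860) N/C.
F = q(E + v×B) = (−1.602×10⁻¹⁹ C)·(1940, -724, -5860) = (-3.11×10⁻¹⁶, 1.16×10⁻¹⁶, 9.39×10⁻¹⁶) N.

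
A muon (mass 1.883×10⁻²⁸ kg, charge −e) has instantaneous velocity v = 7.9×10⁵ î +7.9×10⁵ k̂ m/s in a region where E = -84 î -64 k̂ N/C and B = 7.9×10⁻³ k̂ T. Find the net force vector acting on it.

v×B = (0, -6240, 0) N/C.
E + v×B = (-84.0, -6240, -64.0) N/C.
F = q(E + v×B) = (−1.602×10⁻¹⁹ C)·(-84.0, -6240, -64.0) = (1.35×10⁻¹⁷, 1.00×10⁻¹⁵, 1.03×10⁻¹⁷) N.

F ≈ (1.35×10⁻¹⁷, 1.00×10⁻¹⁵, 1.03×10⁻¹⁷) N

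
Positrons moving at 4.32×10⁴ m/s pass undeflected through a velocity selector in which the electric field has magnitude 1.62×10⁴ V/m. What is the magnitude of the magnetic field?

Balance of forces in the selector: qE = qvB ⇒ B = E/v.
B = 1.62×10⁴/4.32×10⁴ = 0.375 T.

B = 0.375 T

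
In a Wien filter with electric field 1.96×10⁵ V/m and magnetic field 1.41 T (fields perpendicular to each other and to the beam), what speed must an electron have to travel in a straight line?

v = 1.39×10⁵ m/s

Straight-line motion ⇒ electric and magnetic forces cancel, so E = vB.
v = E/B = 1.96×10⁵/1.41 = 1.39×10⁵ m/s.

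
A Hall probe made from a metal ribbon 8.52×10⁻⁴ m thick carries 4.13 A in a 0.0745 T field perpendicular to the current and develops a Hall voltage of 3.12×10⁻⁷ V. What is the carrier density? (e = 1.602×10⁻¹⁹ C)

n ≈ 7.23×10²⁷ m⁻³

From V_H = IB/(n e t), n = IB/(V_H e t).
n = (4.13)(0.0745)/((3.12×10⁻⁷)(1.602×10⁻¹⁹)(8.52×10⁻⁴)) ≈ 7.23×10²⁷ m⁻³.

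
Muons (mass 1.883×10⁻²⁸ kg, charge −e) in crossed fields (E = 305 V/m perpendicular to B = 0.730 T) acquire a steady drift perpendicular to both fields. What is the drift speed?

The steady drift has the magnetic force balancing the electric force, so v_d = E/B.
v_d = 305/0.730 = 418 m/s.

v_d ≈ 418 m/s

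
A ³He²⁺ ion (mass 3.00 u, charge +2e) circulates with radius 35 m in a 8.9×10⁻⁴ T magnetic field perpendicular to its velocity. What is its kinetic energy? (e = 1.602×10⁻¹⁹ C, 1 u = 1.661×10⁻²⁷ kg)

KE ≈ 1.0×10⁻¹⁴ J

v = |q|Br/m, then KE = ½mv² = (qBr)²/(2m).
v = (3.204×10⁻¹⁹)(8.9×10⁻⁴)(35)/4.983×10⁻²⁷ ≈ 2.003×10⁶ m/s.
KE = ½(4.983×10⁻²⁷)(2.003×10⁶)² ≈ 1.0×10⁻¹⁴ J.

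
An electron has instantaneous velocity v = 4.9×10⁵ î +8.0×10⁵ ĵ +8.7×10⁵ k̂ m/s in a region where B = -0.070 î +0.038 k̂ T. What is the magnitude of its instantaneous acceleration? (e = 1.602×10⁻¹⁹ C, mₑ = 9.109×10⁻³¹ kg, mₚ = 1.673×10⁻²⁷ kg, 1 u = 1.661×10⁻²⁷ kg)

v×B = (3.04×10⁴, -7.95×10⁴, 5.60×10⁴) N/C.
F = q v×B = (−1.602×10⁻¹⁹ C)·(3.04×10⁴, -7.95×10⁴, 5.60×10⁴) = (-4.87×10⁻¹⁵, 1.27×10⁻¹⁴, -8.97×10⁻¹⁵) N.
|a| = |F|/m = 1.632×10⁻¹⁴/9.109×10⁻³¹ ≈ 1.79×10¹⁶ m/s².

|a| ≈ 1.79×10¹⁶ m/s²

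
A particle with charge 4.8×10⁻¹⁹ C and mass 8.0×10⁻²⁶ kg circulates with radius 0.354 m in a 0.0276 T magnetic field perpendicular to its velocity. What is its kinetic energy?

v = |q|Br/m, then KE = ½mv² = (qBr)²/(2m).
v = (4.8×10⁻¹⁹)(0.0276)(0.354)/8.0×10⁻²⁶ ≈ 5.862×10⁴ m/s.
KE = ½(8.0×10⁻²⁶)(5.862×10⁴)² ≈ 1.37×10⁻¹⁶ J = 858 eV.

KE ≈ 858 eV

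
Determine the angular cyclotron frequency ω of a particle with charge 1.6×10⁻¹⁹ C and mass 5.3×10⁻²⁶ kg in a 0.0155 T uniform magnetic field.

ω ≈ 4.68×10⁴ rad/s

ω = |q|B/m.
ω = (1.6×10⁻¹⁹)(0.0155)/5.3×10⁻²⁶ ≈ 4.68×10⁴ rad/s.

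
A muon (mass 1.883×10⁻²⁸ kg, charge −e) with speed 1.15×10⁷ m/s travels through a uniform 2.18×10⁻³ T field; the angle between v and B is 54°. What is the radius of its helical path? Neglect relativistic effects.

r ≈ 5.02 m

v⊥ = v sinθ = 1.15×10⁷·sin54° ≈ 9.304×10⁶ m/s.
r = m v⊥/(|q|B) = (1.883×10⁻²⁸)(9.304×10⁶)/((1.602×10⁻¹⁹)(2.18×10⁻³)) ≈ 5.02 m.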